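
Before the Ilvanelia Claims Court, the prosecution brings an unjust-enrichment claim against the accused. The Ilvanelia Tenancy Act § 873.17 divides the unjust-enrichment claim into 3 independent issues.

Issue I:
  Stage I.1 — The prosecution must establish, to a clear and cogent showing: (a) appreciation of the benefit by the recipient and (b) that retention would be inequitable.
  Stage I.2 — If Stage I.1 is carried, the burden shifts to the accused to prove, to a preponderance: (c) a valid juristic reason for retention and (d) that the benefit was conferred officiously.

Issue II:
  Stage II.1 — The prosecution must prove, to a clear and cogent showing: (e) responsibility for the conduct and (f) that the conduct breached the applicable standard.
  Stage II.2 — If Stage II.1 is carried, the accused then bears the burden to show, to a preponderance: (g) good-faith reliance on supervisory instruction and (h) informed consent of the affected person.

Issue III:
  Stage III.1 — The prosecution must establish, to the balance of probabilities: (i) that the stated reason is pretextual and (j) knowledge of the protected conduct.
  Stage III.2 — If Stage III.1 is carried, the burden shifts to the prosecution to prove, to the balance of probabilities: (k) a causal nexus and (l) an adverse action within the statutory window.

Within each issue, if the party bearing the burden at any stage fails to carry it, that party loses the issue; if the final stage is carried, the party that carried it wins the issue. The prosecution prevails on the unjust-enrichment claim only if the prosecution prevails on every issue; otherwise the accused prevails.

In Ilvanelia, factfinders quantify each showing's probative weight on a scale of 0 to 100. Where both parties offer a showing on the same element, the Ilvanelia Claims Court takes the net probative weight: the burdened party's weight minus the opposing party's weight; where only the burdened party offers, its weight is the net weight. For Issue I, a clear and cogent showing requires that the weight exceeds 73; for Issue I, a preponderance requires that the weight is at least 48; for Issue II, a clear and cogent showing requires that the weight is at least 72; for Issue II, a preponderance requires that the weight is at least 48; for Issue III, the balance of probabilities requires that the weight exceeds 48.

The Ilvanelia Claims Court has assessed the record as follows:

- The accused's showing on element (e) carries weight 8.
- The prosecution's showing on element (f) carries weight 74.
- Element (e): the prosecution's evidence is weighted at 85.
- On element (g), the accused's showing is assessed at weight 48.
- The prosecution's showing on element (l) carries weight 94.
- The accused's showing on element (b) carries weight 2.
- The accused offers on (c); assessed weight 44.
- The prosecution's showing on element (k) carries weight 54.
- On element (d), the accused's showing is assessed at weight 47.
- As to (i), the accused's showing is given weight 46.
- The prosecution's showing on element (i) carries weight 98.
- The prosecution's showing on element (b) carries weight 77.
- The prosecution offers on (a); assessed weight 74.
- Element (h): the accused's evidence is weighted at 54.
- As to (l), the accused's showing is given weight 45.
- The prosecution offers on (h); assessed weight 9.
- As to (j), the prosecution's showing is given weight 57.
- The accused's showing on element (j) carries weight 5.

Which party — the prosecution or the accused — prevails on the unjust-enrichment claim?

— Issue I —
Stage I.1 (prosecution, a clear and cogent showing, weight exceeds 73): (a) 74 > 73 — meets; (b) net 77−2=75 > 73 — meets.
  The prosecution carries Stage I.1; the accused now bears the burden.
Stage I.2 (accused, a preponderance, weight is at least 48): (c) 44 < 48 — fails; (d) 47 < 48 — fails.
  Stage I.2 not carried; the accused fails its burden.
The analysis ends at Stage I.2; the prosecution prevails on this issue.
— Issue II —
Stage II.1 (prosecution, a clear and cogent showing, weight is at least 72): (e) net 85−8=77 ≥ 72 — meets; (f) 74 ≥ 72 — meets.
  All elements met. The burden passes to the accused.
Stage II.2 (accused, a preponderance, weight is at least 48): (g) 48 ≥ 48 — meets; (h) net 54−9=45 < 48 — fails.
  Stage II.2 not carried; the accused fails its burden.
The prosecution prevails on this issue.
— Issue III —
Stage III.1 (prosecution, the balance of probabilities, weight exceeds 48): (i) net 98−46=52 > 48 — meets; (j) net 57−5=52 > 48 — meets.
  Stage III.1 is satisfied; the prosecution continues to bear the burden.
Stage III.2 (prosecution, the balance of probabilities, weight exceeds 48): (k) 54 > 48 — meets; (l) net 94−45=49 > 48 — meets.
  The prosecution carries the last stage.
With every stage satisfied, the prosecution prevails on this issue.
Per-issue: Issue I → prosecution; Issue II → prosecution; Issue III → prosecution. The prosecution must prevail on every issue; overall, the prosecution prevails.

prosecution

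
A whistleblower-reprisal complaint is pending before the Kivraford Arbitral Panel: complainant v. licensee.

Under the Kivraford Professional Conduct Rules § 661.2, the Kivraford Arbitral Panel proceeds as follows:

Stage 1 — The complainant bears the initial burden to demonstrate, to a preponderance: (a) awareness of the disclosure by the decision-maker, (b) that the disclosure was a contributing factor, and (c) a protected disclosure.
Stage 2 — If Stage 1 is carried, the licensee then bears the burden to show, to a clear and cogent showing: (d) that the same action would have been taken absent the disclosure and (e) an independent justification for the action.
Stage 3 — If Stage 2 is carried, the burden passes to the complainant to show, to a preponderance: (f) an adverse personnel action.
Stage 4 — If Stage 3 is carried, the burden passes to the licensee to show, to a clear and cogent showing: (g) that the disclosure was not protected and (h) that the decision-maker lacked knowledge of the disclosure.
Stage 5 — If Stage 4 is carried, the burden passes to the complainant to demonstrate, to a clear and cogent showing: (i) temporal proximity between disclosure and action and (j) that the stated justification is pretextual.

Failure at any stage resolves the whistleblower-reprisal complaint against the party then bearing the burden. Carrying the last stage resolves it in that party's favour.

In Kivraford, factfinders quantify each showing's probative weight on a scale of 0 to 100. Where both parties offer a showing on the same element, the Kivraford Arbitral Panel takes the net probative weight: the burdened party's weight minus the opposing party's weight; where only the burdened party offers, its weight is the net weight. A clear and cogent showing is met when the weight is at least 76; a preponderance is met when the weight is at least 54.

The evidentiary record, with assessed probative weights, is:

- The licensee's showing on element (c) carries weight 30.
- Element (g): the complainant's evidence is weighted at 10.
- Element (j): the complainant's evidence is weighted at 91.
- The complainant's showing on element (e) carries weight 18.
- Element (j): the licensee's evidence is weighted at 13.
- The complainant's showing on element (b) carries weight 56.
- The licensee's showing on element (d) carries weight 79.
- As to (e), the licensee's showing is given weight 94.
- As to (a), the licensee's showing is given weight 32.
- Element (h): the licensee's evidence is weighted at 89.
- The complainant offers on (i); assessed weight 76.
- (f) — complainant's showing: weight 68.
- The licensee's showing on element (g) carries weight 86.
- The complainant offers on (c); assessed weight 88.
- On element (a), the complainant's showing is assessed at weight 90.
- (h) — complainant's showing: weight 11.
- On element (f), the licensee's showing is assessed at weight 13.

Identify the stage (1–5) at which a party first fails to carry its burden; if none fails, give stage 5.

stage 5

Stage 1 (complainant, a preponderance, weight is at least 54): (a) net 90−32=58 ≥ 54 — meets; (b) 56 ≥ 54 — meets; (c) net 88−30=58 ≥ 54 — meets.
  All elements met. The burden passes to the licensee.
Stage 2 (licensee, a clear and cogent showing, weight is at least 76): (d) 79 ≥ 76 — meets; (e) net 94−18=76 ≥ 76 — meets.
  The licensee carries Stage 2; the complainant now bears the burden.
Stage 3 (complainant, a preponderance, weight is at least 54): (f) net 68−13=55 ≥ 54 — meets.
  Stage 3 is satisfied; the onus moves to the licensee.
Stage 4 (licensee, a clear and cogent showing, weight is at least 76): (g) net 86−10=76 ≥ 76 — meets; (h) net 89−11=78 ≥ 76 — meets.
  The licensee carries Stage 4; the complainant now bears the burden.
Stage 5 (complainant, a clear and cogent showing, weight is at least 76): (i) 76 ≥ 76 — meets; (j) net 91−13=78 ≥ 76 — meets.
  All elements met at the final stage.
All stages carried — the complainant prevails.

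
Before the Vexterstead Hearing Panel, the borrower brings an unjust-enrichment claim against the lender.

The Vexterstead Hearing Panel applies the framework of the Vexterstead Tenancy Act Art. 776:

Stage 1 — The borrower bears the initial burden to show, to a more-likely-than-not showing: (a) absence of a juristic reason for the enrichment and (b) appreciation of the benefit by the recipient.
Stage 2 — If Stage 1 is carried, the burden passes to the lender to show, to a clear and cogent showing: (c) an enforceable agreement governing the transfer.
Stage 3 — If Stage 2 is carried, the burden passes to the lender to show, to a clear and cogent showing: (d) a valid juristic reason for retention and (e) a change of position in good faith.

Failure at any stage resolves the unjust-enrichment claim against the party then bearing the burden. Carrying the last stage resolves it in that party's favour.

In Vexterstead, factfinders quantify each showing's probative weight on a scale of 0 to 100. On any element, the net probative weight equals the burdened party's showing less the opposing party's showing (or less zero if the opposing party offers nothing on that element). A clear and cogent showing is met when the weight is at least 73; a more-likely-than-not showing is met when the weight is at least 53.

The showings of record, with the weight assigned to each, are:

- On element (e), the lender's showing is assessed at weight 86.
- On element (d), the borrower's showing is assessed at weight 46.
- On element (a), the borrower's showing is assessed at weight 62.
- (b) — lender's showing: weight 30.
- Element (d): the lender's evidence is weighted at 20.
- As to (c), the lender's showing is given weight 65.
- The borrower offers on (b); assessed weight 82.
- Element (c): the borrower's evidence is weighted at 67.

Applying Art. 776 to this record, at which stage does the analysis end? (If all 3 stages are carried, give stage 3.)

stage 1

Stage 1 — burden on borrower; standard: a more-likely-than-not showing (weight is at least 53).
    (a): 62 ≥ 53 [met]
    (b): 82 − 30 = 52 < 53 [not met]
  Stage 1 not carried; the borrower fails its burden.
The analysis ends at Stage 1; the lender prevails.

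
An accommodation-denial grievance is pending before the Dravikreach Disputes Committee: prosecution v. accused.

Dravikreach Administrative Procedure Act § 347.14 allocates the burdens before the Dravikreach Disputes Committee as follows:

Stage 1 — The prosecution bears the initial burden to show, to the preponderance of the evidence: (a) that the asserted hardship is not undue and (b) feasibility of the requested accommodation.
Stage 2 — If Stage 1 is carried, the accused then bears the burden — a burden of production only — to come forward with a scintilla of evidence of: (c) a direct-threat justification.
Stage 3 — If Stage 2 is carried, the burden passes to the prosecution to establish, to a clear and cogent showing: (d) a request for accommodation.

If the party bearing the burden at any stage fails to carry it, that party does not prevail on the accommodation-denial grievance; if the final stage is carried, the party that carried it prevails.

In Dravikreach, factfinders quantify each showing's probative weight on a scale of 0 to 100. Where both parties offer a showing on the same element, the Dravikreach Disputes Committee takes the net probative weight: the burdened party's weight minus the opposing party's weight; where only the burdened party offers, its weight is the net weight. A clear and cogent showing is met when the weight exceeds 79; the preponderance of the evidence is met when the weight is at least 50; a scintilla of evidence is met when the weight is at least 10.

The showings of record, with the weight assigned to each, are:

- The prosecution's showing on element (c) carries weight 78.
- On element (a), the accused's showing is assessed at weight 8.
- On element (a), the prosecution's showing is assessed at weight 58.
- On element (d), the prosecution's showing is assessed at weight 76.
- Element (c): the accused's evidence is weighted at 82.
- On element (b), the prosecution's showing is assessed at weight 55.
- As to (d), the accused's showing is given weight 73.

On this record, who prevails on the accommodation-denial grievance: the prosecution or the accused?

Stage 1 (prosecution, the preponderance of the evidence, weight is at least 50): (a) net 58−8=50 ≥ 50 — meets; (b) 55 ≥ 50 — meets.
  The prosecution carries Stage 1; the accused now bears the burden.
Stage 2 (accused, a scintilla of evidence, weight is at least 10): (c) net 82−78=4 < 10 — fails.
  Stage 2 not carried; the accused fails its burden.
The analysis ends at Stage 2; the prosecution prevails.

prosecution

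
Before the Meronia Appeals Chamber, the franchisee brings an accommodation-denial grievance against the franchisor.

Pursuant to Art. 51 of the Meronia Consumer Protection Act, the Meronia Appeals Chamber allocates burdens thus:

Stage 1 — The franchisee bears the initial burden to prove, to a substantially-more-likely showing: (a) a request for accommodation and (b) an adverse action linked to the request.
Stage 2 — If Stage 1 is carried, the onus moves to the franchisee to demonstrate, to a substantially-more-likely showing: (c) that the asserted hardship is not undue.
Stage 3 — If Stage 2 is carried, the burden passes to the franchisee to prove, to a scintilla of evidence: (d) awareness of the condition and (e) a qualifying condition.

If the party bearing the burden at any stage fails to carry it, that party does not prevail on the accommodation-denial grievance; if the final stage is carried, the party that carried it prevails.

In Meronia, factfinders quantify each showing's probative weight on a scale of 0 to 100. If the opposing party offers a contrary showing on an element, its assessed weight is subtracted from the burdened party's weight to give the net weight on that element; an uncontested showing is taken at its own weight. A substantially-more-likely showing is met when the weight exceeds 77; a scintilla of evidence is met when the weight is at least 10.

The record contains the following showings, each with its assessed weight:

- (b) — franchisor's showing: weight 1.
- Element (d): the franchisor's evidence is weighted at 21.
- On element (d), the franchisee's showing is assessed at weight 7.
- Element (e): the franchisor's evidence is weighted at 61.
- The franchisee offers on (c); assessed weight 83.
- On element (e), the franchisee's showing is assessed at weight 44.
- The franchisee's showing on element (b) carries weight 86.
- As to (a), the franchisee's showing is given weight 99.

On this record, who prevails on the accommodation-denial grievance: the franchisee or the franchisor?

franchisor

At Stage 1 the franchisee must meet a substantially-more-likely showing (weight exceeds 77): on (a) the weight is 99, which does exceed 77, so (a) meets the standard; on (b) the weight is 86 less the opposing 1 gives net 85, > 77, so (b) meets the standard.
  Stage 1 carried; the burden remains with the franchisee.
At Stage 2 the franchisee must meet a substantially-more-likely showing (weight exceeds 77): on (c) the weight is 83, > 77, so (c) meets the standard.
  Stage 2 carried; the burden remains with the franchisee.
At Stage 3 the franchisee must meet a scintilla of evidence (weight is at least 10): on (d) the weight is 7 less the opposing 21 gives net -14, < 10, so (d) does not meet the standard; on (e) the weight is 44 less the opposing 61 gives net -17, < 10, so (e) does not meet the standard.
  Stage 3 not carried; the franchisee fails its burden.
The franchisor prevails.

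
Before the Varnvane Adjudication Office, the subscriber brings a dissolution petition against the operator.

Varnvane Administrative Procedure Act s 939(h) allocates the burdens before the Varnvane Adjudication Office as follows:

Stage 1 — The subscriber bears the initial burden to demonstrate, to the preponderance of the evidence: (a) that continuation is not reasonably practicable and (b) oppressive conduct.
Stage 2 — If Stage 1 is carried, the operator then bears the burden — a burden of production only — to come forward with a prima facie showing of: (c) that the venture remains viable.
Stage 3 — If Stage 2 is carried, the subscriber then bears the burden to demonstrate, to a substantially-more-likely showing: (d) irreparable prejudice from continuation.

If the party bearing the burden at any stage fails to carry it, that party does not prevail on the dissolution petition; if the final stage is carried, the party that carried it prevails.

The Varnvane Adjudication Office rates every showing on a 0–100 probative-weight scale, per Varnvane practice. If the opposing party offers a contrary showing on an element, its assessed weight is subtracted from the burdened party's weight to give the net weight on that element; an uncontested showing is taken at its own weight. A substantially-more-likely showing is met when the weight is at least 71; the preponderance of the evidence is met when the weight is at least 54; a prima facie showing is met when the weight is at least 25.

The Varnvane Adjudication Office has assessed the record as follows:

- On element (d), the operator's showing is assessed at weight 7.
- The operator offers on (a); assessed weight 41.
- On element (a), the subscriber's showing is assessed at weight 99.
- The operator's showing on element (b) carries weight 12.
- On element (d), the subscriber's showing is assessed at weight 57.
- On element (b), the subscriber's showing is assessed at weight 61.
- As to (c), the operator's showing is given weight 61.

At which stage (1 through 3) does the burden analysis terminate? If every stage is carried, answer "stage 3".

Stage 1 — burden on subscriber; standard: the preponderance of the evidence (weight is at least 54).
    (a): 99 − 41 = 58 ≥ 54 [met]
    (b): 61 − 12 = 49 < 54 [not met]
  Not every element is met, so the subscriber fails to carry Stage 1.
So the operator prevails.

stage 1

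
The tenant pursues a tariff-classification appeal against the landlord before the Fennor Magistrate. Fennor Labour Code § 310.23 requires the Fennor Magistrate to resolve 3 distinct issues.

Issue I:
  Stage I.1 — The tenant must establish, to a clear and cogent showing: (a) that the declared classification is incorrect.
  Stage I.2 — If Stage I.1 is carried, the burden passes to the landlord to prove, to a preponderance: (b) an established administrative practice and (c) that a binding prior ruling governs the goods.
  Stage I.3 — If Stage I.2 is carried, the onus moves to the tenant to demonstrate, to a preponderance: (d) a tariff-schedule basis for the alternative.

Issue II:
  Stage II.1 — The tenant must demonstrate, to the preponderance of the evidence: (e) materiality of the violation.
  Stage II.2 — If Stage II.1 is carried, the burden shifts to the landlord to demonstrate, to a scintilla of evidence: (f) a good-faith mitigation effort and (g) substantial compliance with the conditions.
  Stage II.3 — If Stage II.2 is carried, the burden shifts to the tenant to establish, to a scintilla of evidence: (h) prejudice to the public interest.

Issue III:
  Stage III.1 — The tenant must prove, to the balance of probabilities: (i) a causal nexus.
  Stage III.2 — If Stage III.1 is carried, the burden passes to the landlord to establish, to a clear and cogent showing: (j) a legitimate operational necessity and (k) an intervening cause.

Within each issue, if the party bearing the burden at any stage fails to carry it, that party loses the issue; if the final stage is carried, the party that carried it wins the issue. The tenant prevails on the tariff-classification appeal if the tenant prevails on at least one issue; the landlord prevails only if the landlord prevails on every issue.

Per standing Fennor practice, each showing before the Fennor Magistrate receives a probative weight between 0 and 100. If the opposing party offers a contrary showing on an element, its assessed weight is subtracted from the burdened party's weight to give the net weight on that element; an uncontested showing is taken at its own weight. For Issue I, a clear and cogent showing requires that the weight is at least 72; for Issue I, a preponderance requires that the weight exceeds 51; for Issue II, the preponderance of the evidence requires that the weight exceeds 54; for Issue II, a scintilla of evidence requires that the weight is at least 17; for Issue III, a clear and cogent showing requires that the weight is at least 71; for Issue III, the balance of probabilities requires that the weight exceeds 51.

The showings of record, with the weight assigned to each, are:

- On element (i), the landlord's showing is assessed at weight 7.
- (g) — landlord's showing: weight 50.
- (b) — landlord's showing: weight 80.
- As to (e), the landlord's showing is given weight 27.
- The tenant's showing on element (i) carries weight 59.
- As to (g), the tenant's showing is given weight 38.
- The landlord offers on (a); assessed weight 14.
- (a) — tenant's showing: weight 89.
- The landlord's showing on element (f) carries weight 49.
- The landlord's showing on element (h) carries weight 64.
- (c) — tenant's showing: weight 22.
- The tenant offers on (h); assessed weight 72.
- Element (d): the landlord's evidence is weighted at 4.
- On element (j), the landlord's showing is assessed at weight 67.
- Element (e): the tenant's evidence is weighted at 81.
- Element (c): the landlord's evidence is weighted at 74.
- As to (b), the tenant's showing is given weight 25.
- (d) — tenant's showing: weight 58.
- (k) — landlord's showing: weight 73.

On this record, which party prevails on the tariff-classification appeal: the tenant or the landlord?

tenant

— Issue I —
Stage I.1 — burden on tenant; standard: a clear and cogent showing (weight is at least 72).
    (a): 89 − 14 = 75 ≥ 72 [met]
  All elements met. The burden passes to the landlord.
Stage I.2 — burden on landlord; standard: a preponderance (weight exceeds 51).
    (b): 80 − 25 = 55 > 51 [met]
    (c): 74 − 22 = 52 > 51 [met]
  Stage I.2 carried; the burden shifts to the tenant.
Stage I.3 — burden on tenant; standard: a preponderance (weight exceeds 51).
    (d): 58 − 4 = 54 > 51 [met]
  Stage I.3 carried; the final stage is satisfied.
Every stage carried; the tenant prevails on this issue.
— Issue II —
Stage II.1 (tenant, the preponderance of the evidence, weight exceeds 54): (e) net 81−27=54 ≤ 54 — fails.
  Not every element is met, so the tenant fails to carry Stage II.1.
The landlord prevails on this issue.
— Issue III —
Stage III.1 (tenant, the balance of probabilities, weight exceeds 51): (i) net 59−7=52 > 51 — meets.
  The tenant carries Stage III.1; the landlord now bears the burden.
Stage III.2 (landlord, a clear and cogent showing, weight is at least 71): (j) 67 < 71 — fails; (k) 73 ≥ 71 — meets.
  Not every element is met, so the landlord fails to carry Stage III.2.
The analysis ends at Stage III.2; the tenant prevails on this issue.
Per-issue: Issue I → tenant; Issue II → landlord; Issue III → tenant. The tenant must prevail on at least one issue; overall, the tenant prevails.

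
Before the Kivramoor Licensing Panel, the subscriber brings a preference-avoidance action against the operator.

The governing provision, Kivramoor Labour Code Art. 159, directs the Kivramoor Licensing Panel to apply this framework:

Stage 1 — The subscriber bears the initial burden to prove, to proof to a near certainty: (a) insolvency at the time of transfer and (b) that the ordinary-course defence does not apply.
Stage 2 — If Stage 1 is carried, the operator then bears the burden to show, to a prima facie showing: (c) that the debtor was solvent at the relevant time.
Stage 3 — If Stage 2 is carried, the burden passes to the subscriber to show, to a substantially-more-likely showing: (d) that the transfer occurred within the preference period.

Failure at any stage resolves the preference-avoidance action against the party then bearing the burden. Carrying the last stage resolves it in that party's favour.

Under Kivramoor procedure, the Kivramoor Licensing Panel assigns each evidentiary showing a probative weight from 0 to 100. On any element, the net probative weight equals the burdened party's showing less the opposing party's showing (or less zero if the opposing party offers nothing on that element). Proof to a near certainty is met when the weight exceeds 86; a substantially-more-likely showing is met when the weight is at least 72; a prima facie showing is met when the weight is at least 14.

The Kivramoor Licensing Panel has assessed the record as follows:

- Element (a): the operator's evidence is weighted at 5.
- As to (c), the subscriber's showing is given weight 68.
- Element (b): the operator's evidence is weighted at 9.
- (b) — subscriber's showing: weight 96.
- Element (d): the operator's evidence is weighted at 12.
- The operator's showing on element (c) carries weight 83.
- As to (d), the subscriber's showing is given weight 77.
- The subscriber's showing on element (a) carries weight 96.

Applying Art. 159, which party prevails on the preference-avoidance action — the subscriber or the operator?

operator

Stage 1 — burden on subscriber; standard: proof to a near certainty (weight exceeds 86).
    (a): 96 − 5 = 91 > 86 [met]
    (b): 96 − 9 = 87 > 86 [met]
  Stage 1 carried; the burden shifts to the operator.
Stage 2 — burden on operator; standard: a prima facie showing (weight is at least 14).
    (c): 83 − 68 = 15 ≥ 14 [met]
  Stage 2 is satisfied; the onus moves to the subscriber.
Stage 3 — burden on subscriber; standard: a substantially-more-likely showing (weight is at least 72).
    (d): 77 − 12 = 65 < 72 [not met]
  The subscriber does not carry Stage 3.
So the operator prevails.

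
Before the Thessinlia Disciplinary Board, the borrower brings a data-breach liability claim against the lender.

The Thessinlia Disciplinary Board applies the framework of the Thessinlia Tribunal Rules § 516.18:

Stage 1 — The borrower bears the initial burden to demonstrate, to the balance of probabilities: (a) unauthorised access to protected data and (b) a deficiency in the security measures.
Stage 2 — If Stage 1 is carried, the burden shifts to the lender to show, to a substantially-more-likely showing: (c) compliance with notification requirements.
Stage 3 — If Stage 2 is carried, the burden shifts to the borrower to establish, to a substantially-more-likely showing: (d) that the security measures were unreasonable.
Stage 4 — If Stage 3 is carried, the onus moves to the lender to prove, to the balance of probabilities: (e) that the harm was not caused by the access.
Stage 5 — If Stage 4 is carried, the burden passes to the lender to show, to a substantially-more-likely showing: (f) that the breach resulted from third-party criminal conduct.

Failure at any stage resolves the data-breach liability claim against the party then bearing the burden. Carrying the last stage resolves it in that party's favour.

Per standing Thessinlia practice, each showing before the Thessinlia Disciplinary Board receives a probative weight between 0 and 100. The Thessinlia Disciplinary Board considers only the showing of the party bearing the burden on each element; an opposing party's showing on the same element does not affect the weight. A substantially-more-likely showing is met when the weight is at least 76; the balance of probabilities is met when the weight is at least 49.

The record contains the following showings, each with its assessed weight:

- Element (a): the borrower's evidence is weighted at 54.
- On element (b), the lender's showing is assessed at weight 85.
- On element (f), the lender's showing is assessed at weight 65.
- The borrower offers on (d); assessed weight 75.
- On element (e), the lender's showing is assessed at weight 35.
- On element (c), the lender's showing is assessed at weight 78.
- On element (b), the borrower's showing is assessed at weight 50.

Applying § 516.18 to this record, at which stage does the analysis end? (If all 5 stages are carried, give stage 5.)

Stage 1 — burden on borrower; standard: the balance of probabilities (weight is at least 49).
    (a): 54 ≥ 49 [met]
    (b): 50 (lender's 85 disregarded) ≥ 49 [met]
  The borrower carries Stage 1; the lender now bears the burden.
Stage 2 — burden on lender; standard: a substantially-more-likely showing (weight is at least 76).
    (c): 78 ≥ 76 [met]
  The lender carries Stage 2; the borrower now bears the burden.
Stage 3 — burden on borrower; standard: a substantially-more-likely showing (weight is at least 76).
    (d): 75 < 76 [not met]
  The borrower does not carry Stage 3.
The analysis ends at Stage 3; the lender prevails.

stage 3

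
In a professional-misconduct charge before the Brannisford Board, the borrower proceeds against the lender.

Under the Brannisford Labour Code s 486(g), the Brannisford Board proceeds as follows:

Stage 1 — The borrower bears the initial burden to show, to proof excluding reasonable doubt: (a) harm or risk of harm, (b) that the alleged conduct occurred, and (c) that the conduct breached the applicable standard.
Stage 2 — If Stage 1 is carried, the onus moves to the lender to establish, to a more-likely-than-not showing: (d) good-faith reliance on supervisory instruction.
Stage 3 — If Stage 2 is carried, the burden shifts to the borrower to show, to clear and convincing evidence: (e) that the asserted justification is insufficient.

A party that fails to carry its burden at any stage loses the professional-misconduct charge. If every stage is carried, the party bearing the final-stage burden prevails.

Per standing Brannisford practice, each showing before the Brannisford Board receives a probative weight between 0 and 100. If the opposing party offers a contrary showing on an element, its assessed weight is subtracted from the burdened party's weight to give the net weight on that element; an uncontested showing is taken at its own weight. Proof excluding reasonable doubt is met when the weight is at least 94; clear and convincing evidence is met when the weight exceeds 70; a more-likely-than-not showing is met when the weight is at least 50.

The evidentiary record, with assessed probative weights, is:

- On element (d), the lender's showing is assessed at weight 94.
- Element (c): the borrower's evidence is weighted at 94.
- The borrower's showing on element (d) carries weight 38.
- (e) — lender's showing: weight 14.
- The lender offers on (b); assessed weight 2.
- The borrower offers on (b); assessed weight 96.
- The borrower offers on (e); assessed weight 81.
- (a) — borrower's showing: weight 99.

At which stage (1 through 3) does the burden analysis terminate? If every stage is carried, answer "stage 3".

Stage 1 — burden on borrower; standard: proof excluding reasonable doubt (weight is at least 94).
    (a): 99 ≥ 94 [met]
    (b): 96 − 2 = 94 ≥ 94 [met]
    (c): 94 ≥ 94 [met]
  All elements met. The burden passes to the lender.
Stage 2 — burden on lender; standard: a more-likely-than-not showing (weight is at least 50).
    (d): 94 − 38 = 56 ≥ 50 [met]
  The lender carries Stage 2; the borrower now bears the burden.
Stage 3 — burden on borrower; standard: clear and convincing evidence (weight exceeds 70).
    (e): 81 − 14 = 67 ≤ 70 [not met]
  The borrower does not carry Stage 3.
The analysis ends at Stage 3; the lender prevails.

stage 3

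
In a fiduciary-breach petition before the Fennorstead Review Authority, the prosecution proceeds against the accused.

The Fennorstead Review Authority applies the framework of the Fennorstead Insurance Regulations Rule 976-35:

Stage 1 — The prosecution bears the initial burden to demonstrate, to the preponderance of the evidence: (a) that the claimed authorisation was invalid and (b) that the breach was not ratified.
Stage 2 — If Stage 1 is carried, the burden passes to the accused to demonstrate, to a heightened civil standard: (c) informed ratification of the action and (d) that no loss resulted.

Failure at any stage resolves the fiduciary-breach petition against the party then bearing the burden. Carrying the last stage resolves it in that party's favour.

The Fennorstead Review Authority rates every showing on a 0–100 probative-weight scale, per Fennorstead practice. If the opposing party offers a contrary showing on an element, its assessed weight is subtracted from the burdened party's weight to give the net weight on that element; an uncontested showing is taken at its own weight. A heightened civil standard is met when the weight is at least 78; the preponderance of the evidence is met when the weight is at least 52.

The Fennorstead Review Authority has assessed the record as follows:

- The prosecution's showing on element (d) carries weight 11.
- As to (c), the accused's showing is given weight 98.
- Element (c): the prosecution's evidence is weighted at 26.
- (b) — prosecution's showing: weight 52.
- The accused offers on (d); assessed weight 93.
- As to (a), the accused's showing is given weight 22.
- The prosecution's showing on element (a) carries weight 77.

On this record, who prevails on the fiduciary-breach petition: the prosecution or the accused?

At Stage 1 the prosecution must meet the preponderance of the evidence (weight is at least 52): on (a) the weight is 77 less the opposing 22 gives net 55, which does reach 52, so (a) meets the standard; on (b) the weight is 52, ≥ 52, so (b) meets the standard.
  All elements met. The burden passes to the accused.
At Stage 2 the accused must meet a heightened civil standard (weight is at least 78): on (c) the weight is 98 less the opposing 26 gives net 72, which does not reach 78, so (c) does not meet the standard; on (d) the weight is 93 less the opposing 11 gives net 82, which does reach 78, so (d) meets the standard.
  Not every element is met, so the accused fails to carry Stage 2.
So the prosecution prevails.

prosecution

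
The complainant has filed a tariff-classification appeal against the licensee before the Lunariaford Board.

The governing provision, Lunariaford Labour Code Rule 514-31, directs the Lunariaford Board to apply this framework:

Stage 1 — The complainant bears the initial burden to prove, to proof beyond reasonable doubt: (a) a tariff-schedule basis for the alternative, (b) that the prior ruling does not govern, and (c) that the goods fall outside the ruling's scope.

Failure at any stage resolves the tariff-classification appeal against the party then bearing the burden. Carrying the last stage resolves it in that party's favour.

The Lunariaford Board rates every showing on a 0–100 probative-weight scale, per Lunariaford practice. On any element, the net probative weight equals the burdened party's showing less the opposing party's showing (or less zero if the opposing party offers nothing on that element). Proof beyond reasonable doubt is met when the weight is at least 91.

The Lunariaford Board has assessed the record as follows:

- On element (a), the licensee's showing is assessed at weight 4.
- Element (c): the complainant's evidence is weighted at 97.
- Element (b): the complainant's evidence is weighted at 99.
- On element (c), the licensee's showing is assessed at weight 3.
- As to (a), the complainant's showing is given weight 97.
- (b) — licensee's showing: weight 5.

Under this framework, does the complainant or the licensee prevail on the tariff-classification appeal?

complainant

Stage 1 (complainant, proof beyond reasonable doubt, weight is at least 91): (a) net 97−4=93 ≥ 91 — meets; (b) net 99−5=94 ≥ 91 — meets; (c) net 97−3=94 ≥ 91 — meets.
  The complainant carries the last stage.
With every stage satisfied, the complainant prevails.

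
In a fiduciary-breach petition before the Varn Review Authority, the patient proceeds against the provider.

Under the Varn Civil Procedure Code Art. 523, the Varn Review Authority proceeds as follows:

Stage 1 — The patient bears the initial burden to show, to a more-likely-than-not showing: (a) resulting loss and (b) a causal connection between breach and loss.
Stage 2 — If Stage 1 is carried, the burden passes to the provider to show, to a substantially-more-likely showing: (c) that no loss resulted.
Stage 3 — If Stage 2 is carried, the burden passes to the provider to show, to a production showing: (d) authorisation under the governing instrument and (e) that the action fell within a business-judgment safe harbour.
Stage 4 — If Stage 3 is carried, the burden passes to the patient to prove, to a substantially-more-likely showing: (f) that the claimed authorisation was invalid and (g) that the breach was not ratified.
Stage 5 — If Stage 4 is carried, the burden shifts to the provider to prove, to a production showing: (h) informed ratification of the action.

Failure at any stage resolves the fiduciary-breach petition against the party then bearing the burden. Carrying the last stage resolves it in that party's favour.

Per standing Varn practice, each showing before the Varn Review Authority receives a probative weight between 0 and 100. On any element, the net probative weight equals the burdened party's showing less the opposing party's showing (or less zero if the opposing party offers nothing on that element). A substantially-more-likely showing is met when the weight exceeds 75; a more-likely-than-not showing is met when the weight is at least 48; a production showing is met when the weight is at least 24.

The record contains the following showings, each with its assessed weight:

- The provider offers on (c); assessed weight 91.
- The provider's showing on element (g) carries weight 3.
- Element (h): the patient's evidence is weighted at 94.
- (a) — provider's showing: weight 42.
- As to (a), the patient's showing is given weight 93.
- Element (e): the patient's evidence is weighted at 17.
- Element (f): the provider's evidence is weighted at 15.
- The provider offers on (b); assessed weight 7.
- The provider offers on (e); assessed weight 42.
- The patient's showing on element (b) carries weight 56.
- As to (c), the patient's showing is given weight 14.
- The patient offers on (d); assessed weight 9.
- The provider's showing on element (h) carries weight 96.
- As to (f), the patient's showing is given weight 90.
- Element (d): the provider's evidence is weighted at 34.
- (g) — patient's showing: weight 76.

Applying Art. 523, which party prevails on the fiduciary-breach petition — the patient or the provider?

provider

Stage 1 (patient, a more-likely-than-not showing, weight is at least 48): (a) net 93−42=51 ≥ 48 — meets; (b) net 56−7=49 ≥ 48 — meets.
  The patient carries Stage 1; the provider now bears the burden.
Stage 2 (provider, a substantially-more-likely showing, weight exceeds 75): (c) net 91−14=77 > 75 — meets.
  All elements met. The provider retains the burden for Stage 3.
Stage 3 (provider, a production showing, weight is at least 24): (d) net 34−9=25 ≥ 24 — meets; (e) net 42−17=25 ≥ 24 — meets.
  The provider carries Stage 3; the patient now bears the burden.
Stage 4 (patient, a substantially-more-likely showing, weight exceeds 75): (f) net 90−15=75 ≤ 75 — fails; (g) net 76−3=73 ≤ 75 — fails.
  Not every element is met, so the patient fails to carry Stage 4.
The analysis ends at Stage 4; the provider prevails.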